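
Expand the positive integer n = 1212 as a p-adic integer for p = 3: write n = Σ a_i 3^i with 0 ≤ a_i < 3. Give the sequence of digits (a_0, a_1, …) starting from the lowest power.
(a_0, a_1, …) = (0, 2, 2, 2, 2, 1, 1)

Repeated division by 3 gives the digits low-to-high: 1212 = 2·3^1 + 2·3^2 + 2·3^3 + 2·3^4 + 1·3^5 + 1·3^6. Digit sequence: (0, 2, 2, 2, 2, 1, 1).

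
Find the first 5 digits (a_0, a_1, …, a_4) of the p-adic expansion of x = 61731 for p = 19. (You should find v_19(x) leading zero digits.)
(a_0, …, a_4) = (0, 0, 0, 9, 0)

v_19(61731) = 3, so a_0 = ... = a_2 = 0. Factor out: x = 19^3 · u with u = 9 a unit in ℤ_19. Expand u iteratively via a_{v+i} = u_i mod 19, u_{i+1} = (u_i − a_{v+i})/19:
  u_0 = 9;  a_3 = 9;  u_1 = (u_0 − 9)/19 = 0
  u_1 = 0;  a_4 = 0;  u_2 = (u_1 − 0)/19 = 0
Digits: (0, 0, 0, 9, 0).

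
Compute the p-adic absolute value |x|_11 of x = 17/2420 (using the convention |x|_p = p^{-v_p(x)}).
|17/2420|_11 = 121

Step 1 — compute v_11(x) by factoring powers of 11 out of the numerator and denominator: v_11(17/2420) = -2. Step 2 — apply |x|_p = p^{-v_p(x)} = 11^{2} = 121.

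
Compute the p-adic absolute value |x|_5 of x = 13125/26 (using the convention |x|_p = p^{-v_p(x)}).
|13125/26|_5 = 1/625

Step 1 — compute v_5(x) by factoring powers of 5 out of the numerator and denominator: v_5(13125/26) = 4. Step 2 — apply |x|_p = p^{-v_p(x)} = 5^{-4} = 1/625.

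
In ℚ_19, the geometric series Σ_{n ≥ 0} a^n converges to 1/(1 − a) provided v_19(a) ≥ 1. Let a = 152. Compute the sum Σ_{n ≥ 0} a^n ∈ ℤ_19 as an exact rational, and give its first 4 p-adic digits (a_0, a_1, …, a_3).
Σ a^n = 1/(1 − a) = -1/151;  first 4 digits = (1, 8, 7, 2)

v_19(a) = 1 ≥ 1, so the series converges in ℤ_19 to 1/(1 − a) = 1/(1 − 152) = -1/151. Expand this rational in ℤ_19: compute digits iteratively via d_i = x_i mod 19, x_{i+1} = (x_i − d_i)/19. The first 4 digits are (1, 8, 7, 2).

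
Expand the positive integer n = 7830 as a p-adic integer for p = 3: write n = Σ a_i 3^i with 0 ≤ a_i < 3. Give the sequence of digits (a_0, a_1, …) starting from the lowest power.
(a_0, a_1, …) = (0, 0, 0, 2, 0, 2, 1, 0, 1)

Repeated division by 3 gives the digits low-to-high: 7830 = 2·3^3 + 2·3^5 + 1·3^6 + 1·3^8. Digit sequence: (0, 0, 0, 2, 0, 2, 1, 0, 1).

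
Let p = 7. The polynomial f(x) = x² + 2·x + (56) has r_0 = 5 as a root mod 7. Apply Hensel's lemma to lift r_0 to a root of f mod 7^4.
r_3 = 1790 (mod 2401)

Hensel: r_{i+1} = r_i − f(r_i)·(f′(r_i))^{-1} mod 7^{i+2}, f′(x) = 2x + 2. Iterate:
  r_0 = 5 (mod 7)
  r_1 = 26 (mod 49)
  r_2 = 75 (mod 343)
  r_3 = 1790 (mod 2401)
Final: r = 1790 satisfies f(r) ≡ 0 mod 7^4.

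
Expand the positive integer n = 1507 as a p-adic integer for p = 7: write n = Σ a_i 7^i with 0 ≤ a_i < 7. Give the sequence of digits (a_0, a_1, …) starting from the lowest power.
(a_0, a_1, …) = (2, 5, 2, 4)

Repeated division by 7 gives the digits low-to-high: 1507 = 2 + 5·7^1 + 2·7^2 + 4·7^3. Digit sequence: (2, 5, 2, 4).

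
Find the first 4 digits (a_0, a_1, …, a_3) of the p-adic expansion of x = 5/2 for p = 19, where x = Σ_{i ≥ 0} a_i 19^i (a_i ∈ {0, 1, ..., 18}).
(a_0, …, a_3) = (12, 9, 9, 9)

v_19(5/2) = 0 (numerator and denominator both coprime to 19), so x ∈ ℤ_19^×. Compute digits iteratively via a_i = x_i mod 19, x_{i+1} = (x_i − a_i)/19, with x_0 = x:
  x_0 = 5/2;  a_0 = 12;  x_1 = (x_0 − 12)/19 = -1/2
  x_1 = -1/2;  a_1 = 9;  x_2 = (x_1 − 9)/19 = -1/2
  x_2 = -1/2;  a_2 = 9;  x_3 = (x_2 − 9)/19 = -1/2
  x_3 = -1/2;  a_3 = 9;  x_4 = (x_3 − 9)/19 = -1/2
Digits: (12, 9, 9, 9).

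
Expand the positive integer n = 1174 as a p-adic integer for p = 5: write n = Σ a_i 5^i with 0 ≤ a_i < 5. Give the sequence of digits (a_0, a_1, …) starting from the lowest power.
(a_0, a_1, …) = (4, 4, 1, 4, 1)

Repeated division by 5 gives the digits low-to-high: 1174 = 4 + 4·5^1 + 1·5^2 + 4·5^3 + 1·5^4. Digit sequence: (4, 4, 1, 4, 1).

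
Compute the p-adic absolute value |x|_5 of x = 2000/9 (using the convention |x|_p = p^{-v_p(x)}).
|2000/9|_5 = 1/125

Step 1 — compute v_5(x) by factoring powers of 5 out of the numerator and denominator: v_5(2000/9) = 3. Step 2 — apply |x|_p = p^{-v_p(x)} = 5^{-3} = 1/125.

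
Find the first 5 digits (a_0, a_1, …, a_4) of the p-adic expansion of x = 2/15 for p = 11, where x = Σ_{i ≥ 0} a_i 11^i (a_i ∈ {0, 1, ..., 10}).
(a_0, …, a_4) = (6, 9, 5, 9, 5)

v_11(2/15) = 0 (numerator and denominator both coprime to 11), so x ∈ ℤ_11^×. Compute digits iteratively via a_i = x_i mod 11, x_{i+1} = (x_i − a_i)/11, with x_0 = x:
  x_0 = 2/15;  a_0 = 6;  x_1 = (x_0 − 6)/11 = -8/15
  x_1 = -8/15;  a_1 = 9;  x_2 = (x_1 − 9)/11 = -13/15
  x_2 = -13/15;  a_2 = 5;  x_3 = (x_2 − 5)/11 = -8/15
  x_3 = -8/15;  a_3 = 9;  x_4 = (x_3 − 9)/11 = -13/15
  x_4 = -13/15;  a_4 = 5;  x_5 = (x_4 − 5)/11 = -8/15
Digits: (6, 9, 5, 9, 5).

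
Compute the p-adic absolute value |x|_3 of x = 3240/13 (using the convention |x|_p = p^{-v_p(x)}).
|3240/13|_3 = 1/81

Step 1 — compute v_3(x) by factoring powers of 3 out of the numerator and denominator: v_3(3240/13) = 4. Step 2 — apply |x|_p = p^{-v_p(x)} = 3^{-4} = 1/81.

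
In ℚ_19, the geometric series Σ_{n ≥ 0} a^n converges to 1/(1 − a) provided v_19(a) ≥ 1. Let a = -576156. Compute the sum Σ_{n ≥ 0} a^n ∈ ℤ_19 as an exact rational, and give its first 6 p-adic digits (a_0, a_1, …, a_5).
Σ a^n = 1/(1 − a) = 1/576157;  first 6 digits = (1, 0, 0, 11, 14, 18)

v_19(a) = 3 ≥ 1, so the series converges in ℤ_19 to 1/(1 − a) = 1/(1 − (-576156)) = 1/576157. Expand this rational in ℤ_19: compute digits iteratively via d_i = x_i mod 19, x_{i+1} = (x_i − d_i)/19. The first 6 digits are (1, 0, 0, 11, 14, 18).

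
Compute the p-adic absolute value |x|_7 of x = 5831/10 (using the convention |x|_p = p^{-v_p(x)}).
|5831/10|_7 = 1/343

Step 1 — compute v_7(x) by factoring powers of 7 out of the numerator and denominator: v_7(5831/10) = 3. Step 2 — apply |x|_p = p^{-v_p(x)} = 7^{-3} = 1/343.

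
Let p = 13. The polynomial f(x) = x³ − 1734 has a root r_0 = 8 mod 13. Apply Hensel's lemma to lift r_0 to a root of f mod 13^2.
r_1 = 164 (mod 169)

Hensel: r_{i+1} = r_i − f(r_i)/f′(r_i) mod 13^{i+2}, where f′(x) = 3x². Iterate:
  r_0 = 8 (mod 13)
  r_1 = 164 (mod 169)
Final: r = 164 with f(r) ≡ 0 mod 13^2.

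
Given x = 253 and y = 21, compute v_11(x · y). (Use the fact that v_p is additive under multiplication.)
v_11(5313) = 1

v_p(x) = 1 (factor: 253 = 11^1 · 23); v_p(y) = 0 (factor: 21 = 11^0 · 21). Additivity: v_p(xy) = v_p(x) + v_p(y) = 1 + 0 = 1. (Direct check: xy = 5313 = 11^1 · (483).)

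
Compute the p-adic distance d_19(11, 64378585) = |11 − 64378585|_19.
d_19(11, 64378585) = 1/2476099

Step 1 — x − y = 11 − 64378585 = -64378574. Step 2 — v_19(-64378574) = 5 (factor: -64378574 = −(19^5 · 26); the sign does not affect v_p). Step 3 — |x − y|_19 = 19^{-5} = 1/2476099.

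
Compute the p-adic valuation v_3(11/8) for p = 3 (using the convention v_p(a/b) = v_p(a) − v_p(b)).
v_3(11/8) = 0

Factor powers of 3 from the numerator and denominator of the reduced fraction: 11 = 3^0 · 11 and 8 = 3^0 · 8. Apply v_p(a/b) = v_p(a) − v_p(b): v_3(11/8) = 0 − 0 = 0.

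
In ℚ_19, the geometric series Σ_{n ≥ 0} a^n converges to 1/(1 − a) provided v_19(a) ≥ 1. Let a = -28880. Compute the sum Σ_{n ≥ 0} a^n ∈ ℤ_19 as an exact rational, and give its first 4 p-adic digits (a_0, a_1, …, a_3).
Σ a^n = 1/(1 − a) = 1/28881;  first 4 digits = (1, 0, 15, 14)

v_19(a) = 2 ≥ 1, so the series converges in ℤ_19 to 1/(1 − a) = 1/(1 − (-28880)) = 1/28881. Expand this rational in ℤ_19: compute digits iteratively via d_i = x_i mod 19, x_{i+1} = (x_i − d_i)/19. The first 4 digits are (1, 0, 15, 14).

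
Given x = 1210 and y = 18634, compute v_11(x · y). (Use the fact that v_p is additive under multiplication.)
v_11(22547140) = 5

v_p(x) = 2 (factor: 1210 = 11^2 · 10); v_p(y) = 3 (factor: 18634 = 11^3 · 14). Additivity: v_p(xy) = v_p(x) + v_p(y) = 2 + 3 = 5. (Direct check: xy = 22547140 = 11^5 · (140).)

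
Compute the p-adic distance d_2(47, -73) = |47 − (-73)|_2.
d_2(47, -73) = 1/8

Step 1 — x − y = 47 − (-73) = 120. Step 2 — v_2(120) = 3 (factor: 120 = (2^3 · 15); the sign does not affect v_p). Step 3 — |x − y|_2 = 2^{-3} = 1/8.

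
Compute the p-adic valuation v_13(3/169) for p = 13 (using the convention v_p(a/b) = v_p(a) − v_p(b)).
v_13(3/169) = -2

Factor powers of 13 from the numerator and denominator of the reduced fraction: 3 = 13^0 · 3 and 169 = 13^2 · 1. Apply v_p(a/b) = v_p(a) − v_p(b): v_13(3/169) = 0 − 2 = -2.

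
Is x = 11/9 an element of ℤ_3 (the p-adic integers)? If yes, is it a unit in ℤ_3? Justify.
x ∉ ℤ_3 (v_3(x) = -2 < 0)

ℤ_3 = {x ∈ ℚ_3 : v_3(x) ≥ 0} and ℤ_3^× = {x ∈ ℤ_3 : v_3(x) = 0}. Here v_3(11/9) = v_3(num) − v_3(den) = -2; compare against these criteria.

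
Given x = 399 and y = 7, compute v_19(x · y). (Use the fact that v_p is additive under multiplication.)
v_19(2793) = 1

v_p(x) = 1 (factor: 399 = 19^1 · 21); v_p(y) = 0 (factor: 7 = 19^0 · 7). Additivity: v_p(xy) = v_p(x) + v_p(y) = 1 + 0 = 1. (Direct check: xy = 2793 = 19^1 · (147).)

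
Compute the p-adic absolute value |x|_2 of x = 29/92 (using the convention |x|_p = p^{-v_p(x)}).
|29/92|_2 = 4

Step 1 — compute v_2(x) by factoring powers of 2 out of the numerator and denominator: v_2(29/92) = -2. Step 2 — apply |x|_p = p^{-v_p(x)} = 2^{2} = 4.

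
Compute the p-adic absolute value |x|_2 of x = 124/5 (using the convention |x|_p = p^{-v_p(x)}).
|124/5|_2 = 1/4

Step 1 — compute v_2(x) by factoring powers of 2 out of the numerator and denominator: v_2(124/5) = 2. Step 2 — apply |x|_p = p^{-v_p(x)} = 2^{-2} = 1/4.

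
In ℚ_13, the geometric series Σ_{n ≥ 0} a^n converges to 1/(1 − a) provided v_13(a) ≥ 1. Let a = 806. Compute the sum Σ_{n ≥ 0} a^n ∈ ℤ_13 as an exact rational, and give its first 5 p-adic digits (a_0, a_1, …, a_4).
Σ a^n = 1/(1 − a) = -1/805;  first 5 digits = (1, 10, 0, 9, 2)

v_13(a) = 1 ≥ 1, so the series converges in ℤ_13 to 1/(1 − a) = 1/(1 − 806) = -1/805. Expand this rational in ℤ_13: compute digits iteratively via d_i = x_i mod 13, x_{i+1} = (x_i − d_i)/13. The first 5 digits are (1, 10, 0, 9, 2).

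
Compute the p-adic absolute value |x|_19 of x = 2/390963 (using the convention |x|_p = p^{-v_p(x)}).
|2/390963|_19 = 130321

Step 1 — compute v_19(x) by factoring powers of 19 out of the numerator and denominator: v_19(2/390963) = -4. Step 2 — apply |x|_p = p^{-v_p(x)} = 19^{4} = 130321.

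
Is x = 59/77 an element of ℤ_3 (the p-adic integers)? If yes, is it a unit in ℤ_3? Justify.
x ∈ ℤ_3^× (unit); v_3(x) = 0

ℤ_3 = {x ∈ ℚ_3 : v_3(x) ≥ 0} and ℤ_3^× = {x ∈ ℤ_3 : v_3(x) = 0}. Here v_3(59/77) = v_3(num) − v_3(den) = 0; compare against these criteria.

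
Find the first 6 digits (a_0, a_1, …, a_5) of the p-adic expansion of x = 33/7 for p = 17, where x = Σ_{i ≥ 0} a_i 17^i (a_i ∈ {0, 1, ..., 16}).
(a_0, …, a_5) = (12, 2, 12, 9, 14, 4)

v_17(33/7) = 0 (numerator and denominator both coprime to 17), so x ∈ ℤ_17^×. Compute digits iteratively via a_i = x_i mod 17, x_{i+1} = (x_i − a_i)/17, with x_0 = x:
  x_0 = 33/7;  a_0 = 12;  x_1 = (x_0 − 12)/17 = -3/7
  x_1 = -3/7;  a_1 = 2;  x_2 = (x_1 − 2)/17 = -1/7
  x_2 = -1/7;  a_2 = 12;  x_3 = (x_2 − 12)/17 = -5/7
  x_3 = -5/7;  a_3 = 9;  x_4 = (x_3 − 9)/17 = -4/7
  x_4 = -4/7;  a_4 = 14;  x_5 = (x_4 − 14)/17 = -6/7
  x_5 = -6/7;  a_5 = 4;  x_6 = (x_5 − 4)/17 = -2/7
Digits: (12, 2, 12, 9, 14, 4).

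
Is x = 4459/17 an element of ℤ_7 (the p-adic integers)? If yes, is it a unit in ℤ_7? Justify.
x ∈ ℤ_7 but not a unit; v_7(x) = 3 > 0

ℤ_7 = {x ∈ ℚ_7 : v_7(x) ≥ 0} and ℤ_7^× = {x ∈ ℤ_7 : v_7(x) = 0}. Here v_7(4459/17) = v_7(num) − v_7(den) = 3; compare against these criteria.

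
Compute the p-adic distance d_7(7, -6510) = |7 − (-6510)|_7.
d_7(7, -6510) = 1/343

Step 1 — x − y = 7 − (-6510) = 6517. Step 2 — v_7(6517) = 3 (factor: 6517 = (7^3 · 19); the sign does not affect v_p). Step 3 — |x − y|_7 = 7^{-3} = 1/343.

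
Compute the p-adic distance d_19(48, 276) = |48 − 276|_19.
d_19(48, 276) = 1/19

Step 1 — x − y = 48 − 276 = -228. Step 2 — v_19(-228) = 1 (factor: -228 = −(19^1 · 12); the sign does not affect v_p). Step 3 — |x − y|_19 = 19^{-1} = 1/19.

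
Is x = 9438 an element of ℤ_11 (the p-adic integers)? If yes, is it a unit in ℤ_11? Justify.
x ∈ ℤ_11 but not a unit; v_11(x) = 2 > 0

ℤ_11 = {x ∈ ℚ_11 : v_11(x) ≥ 0} and ℤ_11^× = {x ∈ ℤ_11 : v_11(x) = 0}. Here v_11(9438) = v_11(num) − v_11(den) = 2; compare against these criteria.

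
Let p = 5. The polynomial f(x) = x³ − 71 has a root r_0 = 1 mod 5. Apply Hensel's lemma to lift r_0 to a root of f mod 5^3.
r_2 = 91 (mod 125)

Hensel: r_{i+1} = r_i − f(r_i)/f′(r_i) mod 5^{i+2}, where f′(x) = 3x². Iterate:
  r_0 = 1 (mod 5)
  r_1 = 16 (mod 25)
  r_2 = 91 (mod 125)
Final: r = 91 with f(r) ≡ 0 mod 5^3.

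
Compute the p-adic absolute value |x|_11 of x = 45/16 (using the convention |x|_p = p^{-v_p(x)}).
|45/16|_11 = 1

Step 1 — compute v_11(x) by factoring powers of 11 out of the numerator and denominator: v_11(45/16) = 0. Step 2 — apply |x|_p = p^{-v_p(x)} = 11^{0} = 1.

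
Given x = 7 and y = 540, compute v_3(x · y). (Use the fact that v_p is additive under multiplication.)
v_3(3780) = 3

v_p(x) = 0 (factor: 7 = 3^0 · 7); v_p(y) = 3 (factor: 540 = 3^3 · 20). Additivity: v_p(xy) = v_p(x) + v_p(y) = 0 + 3 = 3. (Direct check: xy = 3780 = 3^3 · (140).)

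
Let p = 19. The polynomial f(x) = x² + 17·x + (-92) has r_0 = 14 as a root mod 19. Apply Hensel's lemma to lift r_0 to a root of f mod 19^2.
r_1 = 223 (mod 361)

Hensel: r_{i+1} = r_i − f(r_i)·(f′(r_i))^{-1} mod 19^{i+2}, f′(x) = 2x + 17. Iterate:
  r_0 = 14 (mod 19)
  r_1 = 223 (mod 361)
Final: r = 223 satisfies f(r) ≡ 0 mod 19^2.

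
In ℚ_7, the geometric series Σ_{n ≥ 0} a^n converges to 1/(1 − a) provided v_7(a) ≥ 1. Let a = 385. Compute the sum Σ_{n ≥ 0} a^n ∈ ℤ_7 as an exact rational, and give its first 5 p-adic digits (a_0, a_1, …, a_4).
Σ a^n = 1/(1 − a) = -1/384;  first 5 digits = (1, 6, 1, 5, 2)

v_7(a) = 1 ≥ 1, so the series converges in ℤ_7 to 1/(1 − a) = 1/(1 − 385) = -1/384. Expand this rational in ℤ_7: compute digits iteratively via d_i = x_i mod 7, x_{i+1} = (x_i − d_i)/7. The first 5 digits are (1, 6, 1, 5, 2).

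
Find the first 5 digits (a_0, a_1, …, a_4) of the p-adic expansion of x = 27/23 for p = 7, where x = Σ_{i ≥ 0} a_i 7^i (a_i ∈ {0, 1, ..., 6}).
(a_0, …, a_4) = (3, 4, 0, 6, 4)

v_7(27/23) = 0 (numerator and denominator both coprime to 7), so x ∈ ℤ_7^×. Compute digits iteratively via a_i = x_i mod 7, x_{i+1} = (x_i − a_i)/7, with x_0 = x:
  x_0 = 27/23;  a_0 = 3;  x_1 = (x_0 − 3)/7 = -6/23
  x_1 = -6/23;  a_1 = 4;  x_2 = (x_1 − 4)/7 = -14/23
  x_2 = -14/23;  a_2 = 0;  x_3 = (x_2 − 0)/7 = -2/23
  x_3 = -2/23;  a_3 = 6;  x_4 = (x_3 − 6)/7 = -20/23
  x_4 = -20/23;  a_4 = 4;  x_5 = (x_4 − 4)/7 = -16/23
Digits: (3, 4, 0, 6, 4).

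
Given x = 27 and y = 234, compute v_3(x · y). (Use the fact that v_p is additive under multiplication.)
v_3(6318) = 5

v_p(x) = 3 (factor: 27 = 3^3 · 1); v_p(y) = 2 (factor: 234 = 3^2 · 26). Additivity: v_p(xy) = v_p(x) + v_p(y) = 3 + 2 = 5. (Direct check: xy = 6318 = 3^5 · (26).)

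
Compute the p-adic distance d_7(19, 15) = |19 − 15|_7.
d_7(19, 15) = 1

Step 1 — x − y = 19 − 15 = 4. Step 2 — v_7(4) = 0 (factor: 4 = (7^0 · 4); the sign does not affect v_p). Step 3 — |x − y|_7 = 7^{0} = 1.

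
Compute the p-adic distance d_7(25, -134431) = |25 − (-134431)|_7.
d_7(25, -134431) = 1/16807

Step 1 — x − y = 25 − (-134431) = 134456. Step 2 — v_7(134456) = 5 (factor: 134456 = (7^5 · 8); the sign does not affect v_p). Step 3 — |x − y|_7 = 7^{-5} = 1/16807.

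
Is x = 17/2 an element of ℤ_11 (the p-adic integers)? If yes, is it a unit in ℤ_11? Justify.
x ∈ ℤ_11^× (unit); v_11(x) = 0

ℤ_11 = {x ∈ ℚ_11 : v_11(x) ≥ 0} and ℤ_11^× = {x ∈ ℤ_11 : v_11(x) = 0}. Here v_11(17/2) = v_11(num) − v_11(den) = 0; compare against these criteria.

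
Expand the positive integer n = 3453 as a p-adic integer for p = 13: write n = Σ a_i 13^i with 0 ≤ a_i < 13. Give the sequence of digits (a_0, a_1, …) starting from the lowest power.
(a_0, a_1, …) = (8, 5, 7, 1)

Repeated division by 13 gives the digits low-to-high: 3453 = 8 + 5·13^1 + 7·13^2 + 1·13^3. Digit sequence: (8, 5, 7, 1).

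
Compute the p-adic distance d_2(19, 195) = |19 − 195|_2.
d_2(19, 195) = 1/16

Step 1 — x − y = 19 − 195 = -176. Step 2 — v_2(-176) = 4 (factor: -176 = −(2^4 · 11); the sign does not affect v_p). Step 3 — |x − y|_2 = 2^{-4} = 1/16.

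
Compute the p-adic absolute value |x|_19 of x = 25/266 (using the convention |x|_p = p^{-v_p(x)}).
|25/266|_19 = 19

Step 1 — compute v_19(x) by factoring powers of 19 out of the numerator and denominator: v_19(25/266) = -1. Step 2 — apply |x|_p = p^{-v_p(x)} = 19^{1} = 19.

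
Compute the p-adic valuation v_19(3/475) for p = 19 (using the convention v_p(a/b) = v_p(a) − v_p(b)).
v_19(3/475) = -1

Factor powers of 19 from the numerator and denominator of the reduced fraction: 3 = 19^0 · 3 and 475 = 19^1 · 25. Apply v_p(a/b) = v_p(a) − v_p(b): v_19(3/475) = 0 − 1 = -1.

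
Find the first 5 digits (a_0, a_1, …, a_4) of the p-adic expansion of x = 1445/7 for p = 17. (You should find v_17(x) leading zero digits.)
(a_0, …, a_4) = (0, 0, 8, 2, 12)

v_17(1445/7) = 2, so a_0 = ... = a_1 = 0. Factor out: x = 17^2 · u with u = 5/7 a unit in ℤ_17. Expand u iteratively via a_{v+i} = u_i mod 17, u_{i+1} = (u_i − a_{v+i})/17:
  u_0 = 5/7;  a_2 = 8;  u_1 = (u_0 − 8)/17 = -3/7
  u_1 = -3/7;  a_3 = 2;  u_2 = (u_1 − 2)/17 = -1/7
  u_2 = -1/7;  a_4 = 12;  u_3 = (u_2 − 12)/17 = -5/7
Digits: (0, 0, 8, 2, 12).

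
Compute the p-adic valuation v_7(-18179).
v_7(-18179) = 3

v_7(n) is the largest exponent k such that 7^k divides n. Factor out: -18179 = -7^3 · 53. (Sign doesn't affect v_p.) So v_7(-18179) = 3.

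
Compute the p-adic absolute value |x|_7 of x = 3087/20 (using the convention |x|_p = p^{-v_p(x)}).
|3087/20|_7 = 1/343

Step 1 — compute v_7(x) by factoring powers of 7 out of the numerator and denominator: v_7(3087/20) = 3. Step 2 — apply |x|_p = p^{-v_p(x)} = 7^{-3} = 1/343.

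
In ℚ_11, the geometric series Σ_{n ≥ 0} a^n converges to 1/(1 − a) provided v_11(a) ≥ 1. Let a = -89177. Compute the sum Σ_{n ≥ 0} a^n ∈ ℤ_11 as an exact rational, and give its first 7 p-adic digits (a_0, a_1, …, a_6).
Σ a^n = 1/(1 − a) = 1/89178;  first 7 digits = (1, 0, 0, 10, 4, 10, 0)

v_11(a) = 3 ≥ 1, so the series converges in ℤ_11 to 1/(1 − a) = 1/(1 − (-89177)) = 1/89178. Expand this rational in ℤ_11: compute digits iteratively via d_i = x_i mod 11, x_{i+1} = (x_i − d_i)/11. The first 7 digits are (1, 0, 0, 10, 4, 10, 0).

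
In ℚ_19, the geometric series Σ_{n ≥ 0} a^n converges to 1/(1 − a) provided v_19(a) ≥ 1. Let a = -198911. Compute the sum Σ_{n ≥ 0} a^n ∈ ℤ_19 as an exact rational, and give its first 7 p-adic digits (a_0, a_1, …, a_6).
Σ a^n = 1/(1 − a) = 1/198912;  first 7 digits = (1, 0, 0, 9, 17, 18, 4)

v_19(a) = 3 ≥ 1, so the series converges in ℤ_19 to 1/(1 − a) = 1/(1 − (-198911)) = 1/198912. Expand this rational in ℤ_19: compute digits iteratively via d_i = x_i mod 19, x_{i+1} = (x_i − d_i)/19. The first 7 digits are (1, 0, 0, 9, 17, 18, 4).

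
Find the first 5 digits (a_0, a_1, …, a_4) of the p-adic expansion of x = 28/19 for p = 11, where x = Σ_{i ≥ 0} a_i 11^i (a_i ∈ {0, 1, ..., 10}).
(a_0, …, a_4) = (9, 8, 5, 7, 8)

v_11(28/19) = 0 (numerator and denominator both coprime to 11), so x ∈ ℤ_11^×. Compute digits iteratively via a_i = x_i mod 11, x_{i+1} = (x_i − a_i)/11, with x_0 = x:
  x_0 = 28/19;  a_0 = 9;  x_1 = (x_0 − 9)/11 = -13/19
  x_1 = -13/19;  a_1 = 8;  x_2 = (x_1 − 8)/11 = -15/19
  x_2 = -15/19;  a_2 = 5;  x_3 = (x_2 − 5)/11 = -10/19
  x_3 = -10/19;  a_3 = 7;  x_4 = (x_3 − 7)/11 = -13/19
  x_4 = -13/19;  a_4 = 8;  x_5 = (x_4 − 8)/11 = -15/19
Digits: (9, 8, 5, 7, 8).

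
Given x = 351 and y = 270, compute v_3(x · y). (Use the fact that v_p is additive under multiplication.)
v_3(94770) = 6

v_p(x) = 3 (factor: 351 = 3^3 · 13); v_p(y) = 3 (factor: 270 = 3^3 · 10). Additivity: v_p(xy) = v_p(x) + v_p(y) = 3 + 3 = 6. (Direct check: xy = 94770 = 3^6 · (130).)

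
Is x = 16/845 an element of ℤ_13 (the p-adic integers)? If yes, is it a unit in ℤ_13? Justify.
x ∉ ℤ_13 (v_13(x) = -2 < 0)

ℤ_13 = {x ∈ ℚ_13 : v_13(x) ≥ 0} and ℤ_13^× = {x ∈ ℤ_13 : v_13(x) = 0}. Here v_13(16/845) = v_13(num) − v_13(den) = -2; compare against these criteria.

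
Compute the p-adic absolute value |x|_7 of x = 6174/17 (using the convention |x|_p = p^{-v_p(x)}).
|6174/17|_7 = 1/343

Step 1 — compute v_7(x) by factoring powers of 7 out of the numerator and denominator: v_7(6174/17) = 3. Step 2 — apply |x|_p = p^{-v_p(x)} = 7^{-3} = 1/343.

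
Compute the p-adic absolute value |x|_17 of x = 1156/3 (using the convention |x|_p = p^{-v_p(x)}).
|1156/3|_17 = 1/289

Step 1 — compute v_17(x) by factoring powers of 17 out of the numerator and denominator: v_17(1156/3) = 2. Step 2 — apply |x|_p = p^{-v_p(x)} = 17^{-2} = 1/289.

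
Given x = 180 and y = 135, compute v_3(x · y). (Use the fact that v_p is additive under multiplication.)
v_3(24300) = 5

v_p(x) = 2 (factor: 180 = 3^2 · 20); v_p(y) = 3 (factor: 135 = 3^3 · 5). Additivity: v_p(xy) = v_p(x) + v_p(y) = 2 + 3 = 5. (Direct check: xy = 24300 = 3^5 · (100).)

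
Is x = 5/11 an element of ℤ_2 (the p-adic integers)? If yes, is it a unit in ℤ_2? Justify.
x ∈ ℤ_2^× (unit); v_2(x) = 0

ℤ_2 = {x ∈ ℚ_2 : v_2(x) ≥ 0} and ℤ_2^× = {x ∈ ℤ_2 : v_2(x) = 0}. Here v_2(5/11) = v_2(num) − v_2(den) = 0; compare against these criteria.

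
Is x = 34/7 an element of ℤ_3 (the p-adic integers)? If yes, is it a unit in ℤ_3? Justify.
x ∈ ℤ_3^× (unit); v_3(x) = 0

ℤ_3 = {x ∈ ℚ_3 : v_3(x) ≥ 0} and ℤ_3^× = {x ∈ ℤ_3 : v_3(x) = 0}. Here v_3(34/7) = v_3(num) − v_3(den) = 0; compare against these criteria.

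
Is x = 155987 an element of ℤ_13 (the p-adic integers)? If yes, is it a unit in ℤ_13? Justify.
x ∈ ℤ_13 but not a unit; v_13(x) = 3 > 0

ℤ_13 = {x ∈ ℚ_13 : v_13(x) ≥ 0} and ℤ_13^× = {x ∈ ℤ_13 : v_13(x) = 0}. Here v_13(155987) = v_13(num) − v_13(den) = 3; compare against these criteria.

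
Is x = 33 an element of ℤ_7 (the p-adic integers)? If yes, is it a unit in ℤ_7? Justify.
x ∈ ℤ_7^× (unit); v_7(x) = 0

ℤ_7 = {x ∈ ℚ_7 : v_7(x) ≥ 0} and ℤ_7^× = {x ∈ ℤ_7 : v_7(x) = 0}. Here v_7(33) = v_7(num) − v_7(den) = 0; compare against these criteria.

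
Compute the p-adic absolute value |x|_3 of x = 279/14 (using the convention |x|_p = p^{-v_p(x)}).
|279/14|_3 = 1/9

Step 1 — compute v_3(x) by factoring powers of 3 out of the numerator and denominator: v_3(279/14) = 2. Step 2 — apply |x|_p = p^{-v_p(x)} = 3^{-2} = 1/9.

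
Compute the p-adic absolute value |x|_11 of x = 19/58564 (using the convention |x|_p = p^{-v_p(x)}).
|19/58564|_11 = 14641

Step 1 — compute v_11(x) by factoring powers of 11 out of the numerator and denominator: v_11(19/58564) = -4. Step 2 — apply |x|_p = p^{-v_p(x)} = 11^{4} = 14641.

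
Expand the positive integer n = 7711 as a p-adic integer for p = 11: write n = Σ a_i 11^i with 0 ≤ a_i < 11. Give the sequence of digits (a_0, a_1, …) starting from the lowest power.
(a_0, a_1, …) = (0, 8, 8, 5)

Repeated division by 11 gives the digits low-to-high: 7711 = 8·11^1 + 8·11^2 + 5·11^3. Digit sequence: (0, 8, 8, 5).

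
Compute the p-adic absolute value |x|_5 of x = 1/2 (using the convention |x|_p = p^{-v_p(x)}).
|1/2|_5 = 1

Step 1 — compute v_5(x) by factoring powers of 5 out of the numerator and denominator: v_5(1/2) = 0. Step 2 — apply |x|_p = p^{-v_p(x)} = 5^{0} = 1.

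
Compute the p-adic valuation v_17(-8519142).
v_17(-8519142) = 5

v_17(n) is the largest exponent k such that 17^k divides n. Factor out: -8519142 = -17^5 · 6. (Sign doesn't affect v_p.) So v_17(-8519142) = 5.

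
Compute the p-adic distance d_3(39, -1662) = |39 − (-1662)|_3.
d_3(39, -1662) = 1/243

Step 1 — x − y = 39 − (-1662) = 1701. Step 2 — v_3(1701) = 5 (factor: 1701 = (3^5 · 7); the sign does not affect v_p). Step 3 — |x − y|_3 = 3^{-5} = 1/243.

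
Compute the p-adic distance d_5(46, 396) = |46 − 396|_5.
d_5(46, 396) = 1/25

Step 1 — x − y = 46 − 396 = -350. Step 2 — v_5(-350) = 2 (factor: -350 = −(5^2 · 14); the sign does not affect v_p). Step 3 — |x − y|_5 = 5^{-2} = 1/25.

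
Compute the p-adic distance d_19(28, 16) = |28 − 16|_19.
d_19(28, 16) = 1

Step 1 — x − y = 28 − 16 = 12. Step 2 — v_19(12) = 0 (factor: 12 = (19^0 · 12); the sign does not affect v_p). Step 3 — |x − y|_19 = 19^{0} = 1.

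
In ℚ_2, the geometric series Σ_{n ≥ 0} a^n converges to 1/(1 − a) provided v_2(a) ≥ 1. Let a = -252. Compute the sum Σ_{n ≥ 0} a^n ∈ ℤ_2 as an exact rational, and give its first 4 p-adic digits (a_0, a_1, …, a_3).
Σ a^n = 1/(1 − a) = 1/253;  first 4 digits = (1, 0, 1, 0)

v_2(a) = 2 ≥ 1, so the series converges in ℤ_2 to 1/(1 − a) = 1/(1 − (-252)) = 1/253. Expand this rational in ℤ_2: compute digits iteratively via d_i = x_i mod 2, x_{i+1} = (x_i − d_i)/2. The first 4 digits are (1, 0, 1, 0).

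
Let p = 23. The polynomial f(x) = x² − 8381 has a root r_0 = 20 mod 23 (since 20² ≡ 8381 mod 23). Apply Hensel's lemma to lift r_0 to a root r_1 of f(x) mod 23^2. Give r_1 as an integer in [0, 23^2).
r_1 = 365 (mod 529)

Hensel's recurrence: r_{i+1} = r_i − f(r_i)·(f′(r_i))^{-1} mod 23^{i+2}, with f′(x) = 2x. Iterate:
  r_0 = 20 (mod 23)
  r_1 = 365 (mod 529)
Final: r_1 = 365, and one checks f(r_1) ≡ 0 mod 23^2.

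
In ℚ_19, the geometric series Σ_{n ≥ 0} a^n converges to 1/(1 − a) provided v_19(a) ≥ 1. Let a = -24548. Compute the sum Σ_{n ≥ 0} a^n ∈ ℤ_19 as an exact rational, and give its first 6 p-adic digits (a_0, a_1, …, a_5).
Σ a^n = 1/(1 − a) = 1/24549;  first 6 digits = (1, 0, 8, 15, 6, 15)

v_19(a) = 2 ≥ 1, so the series converges in ℤ_19 to 1/(1 − a) = 1/(1 − (-24548)) = 1/24549. Expand this rational in ℤ_19: compute digits iteratively via d_i = x_i mod 19, x_{i+1} = (x_i − d_i)/19. The first 6 digits are (1, 0, 8, 15, 6, 15).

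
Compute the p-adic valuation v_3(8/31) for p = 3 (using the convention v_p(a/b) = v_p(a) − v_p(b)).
v_3(8/31) = 0

Factor powers of 3 from the numerator and denominator of the reduced fraction: 8 = 3^0 · 8 and 31 = 3^0 · 31. Apply v_p(a/b) = v_p(a) − v_p(b): v_3(8/31) = 0 − 0 = 0.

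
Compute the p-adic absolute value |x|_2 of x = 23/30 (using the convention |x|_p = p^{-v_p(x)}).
|23/30|_2 = 2

Step 1 — compute v_2(x) by factoring powers of 2 out of the numerator and denominator: v_2(23/30) = -1. Step 2 — apply |x|_p = p^{-v_p(x)} = 2^{1} = 2.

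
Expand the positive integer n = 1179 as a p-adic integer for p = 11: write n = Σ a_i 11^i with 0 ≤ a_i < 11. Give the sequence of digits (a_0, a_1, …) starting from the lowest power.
(a_0, a_1, …) = (2, 8, 9)

Repeated division by 11 gives the digits low-to-high: 1179 = 2 + 8·11^1 + 9·11^2. Digit sequence: (2, 8, 9).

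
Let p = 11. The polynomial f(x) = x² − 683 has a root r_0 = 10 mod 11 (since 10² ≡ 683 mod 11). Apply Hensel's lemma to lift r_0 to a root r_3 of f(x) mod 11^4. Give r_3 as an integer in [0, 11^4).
r_3 = 11879 (mod 14641)

Hensel's recurrence: r_{i+1} = r_i − f(r_i)·(f′(r_i))^{-1} mod 11^{i+2}, with f′(x) = 2x. Iterate:
  r_0 = 10 (mod 11)
  r_1 = 21 (mod 121)
  r_2 = 1231 (mod 1331)
  r_3 = 11879 (mod 14641)
Final: r_3 = 11879, and one checks f(r_3) ≡ 0 mod 11^4.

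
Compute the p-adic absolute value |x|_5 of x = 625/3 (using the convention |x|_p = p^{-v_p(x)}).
|625/3|_5 = 1/625

Step 1 — compute v_5(x) by factoring powers of 5 out of the numerator and denominator: v_5(625/3) = 4. Step 2 — apply |x|_p = p^{-v_p(x)} = 5^{-4} = 1/625.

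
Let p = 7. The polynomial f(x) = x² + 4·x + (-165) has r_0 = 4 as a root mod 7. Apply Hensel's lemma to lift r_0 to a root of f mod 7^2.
r_1 = 11 (mod 49)

Hensel: r_{i+1} = r_i − f(r_i)·(f′(r_i))^{-1} mod 7^{i+2}, f′(x) = 2x + 4. Iterate:
  r_0 = 4 (mod 7)
  r_1 = 11 (mod 49)
Final: r = 11 satisfies f(r) ≡ 0 mod 7^2.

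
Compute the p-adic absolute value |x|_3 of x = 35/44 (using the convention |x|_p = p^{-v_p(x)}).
|35/44|_3 = 1

Step 1 — compute v_3(x) by factoring powers of 3 out of the numerator and denominator: v_3(35/44) = 0. Step 2 — apply |x|_p = p^{-v_p(x)} = 3^{0} = 1.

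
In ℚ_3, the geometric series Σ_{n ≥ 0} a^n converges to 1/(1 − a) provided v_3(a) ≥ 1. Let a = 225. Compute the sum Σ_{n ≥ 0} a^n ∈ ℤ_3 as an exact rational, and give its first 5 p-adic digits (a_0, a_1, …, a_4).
Σ a^n = 1/(1 − a) = -1/224;  first 5 digits = (1, 0, 1, 2, 0)

v_3(a) = 2 ≥ 1, so the series converges in ℤ_3 to 1/(1 − a) = 1/(1 − 225) = -1/224. Expand this rational in ℤ_3: compute digits iteratively via d_i = x_i mod 3, x_{i+1} = (x_i − d_i)/3. The first 5 digits are (1, 0, 1, 2, 0).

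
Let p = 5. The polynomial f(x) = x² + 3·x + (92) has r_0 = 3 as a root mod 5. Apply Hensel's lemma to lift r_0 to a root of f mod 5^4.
r_3 = 563 (mod 625)

Hensel: r_{i+1} = r_i − f(r_i)·(f′(r_i))^{-1} mod 5^{i+2}, f′(x) = 2x + 3. Iterate:
  r_0 = 3 (mod 5)
  r_1 = 13 (mod 25)
  r_2 = 63 (mod 125)
  r_3 = 563 (mod 625)
Final: r = 563 satisfies f(r) ≡ 0 mod 5^4.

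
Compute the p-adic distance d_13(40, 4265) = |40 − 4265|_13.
d_13(40, 4265) = 1/169

Step 1 — x − y = 40 − 4265 = -4225. Step 2 — v_13(-4225) = 2 (factor: -4225 = −(13^2 · 25); the sign does not affect v_p). Step 3 — |x − y|_13 = 13^{-2} = 1/169.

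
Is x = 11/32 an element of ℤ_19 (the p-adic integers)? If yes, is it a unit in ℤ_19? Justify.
x ∈ ℤ_19^× (unit); v_19(x) = 0

ℤ_19 = {x ∈ ℚ_19 : v_19(x) ≥ 0} and ℤ_19^× = {x ∈ ℤ_19 : v_19(x) = 0}. Here v_19(11/32) = v_19(num) − v_19(den) = 0; compare against these criteria.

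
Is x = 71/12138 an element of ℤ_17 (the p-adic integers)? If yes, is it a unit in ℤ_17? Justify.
x ∉ ℤ_17 (v_17(x) = -2 < 0)

ℤ_17 = {x ∈ ℚ_17 : v_17(x) ≥ 0} and ℤ_17^× = {x ∈ ℤ_17 : v_17(x) = 0}. Here v_17(71/12138) = v_17(num) − v_17(den) = -2; compare against these criteria.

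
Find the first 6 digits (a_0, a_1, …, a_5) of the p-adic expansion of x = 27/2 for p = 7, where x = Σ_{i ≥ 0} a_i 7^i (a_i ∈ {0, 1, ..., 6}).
(a_0, …, a_5) = (3, 5, 3, 3, 3, 3)

v_7(27/2) = 0 (numerator and denominator both coprime to 7), so x ∈ ℤ_7^×. Compute digits iteratively via a_i = x_i mod 7, x_{i+1} = (x_i − a_i)/7, with x_0 = x:
  x_0 = 27/2;  a_0 = 3;  x_1 = (x_0 − 3)/7 = 3/2
  x_1 = 3/2;  a_1 = 5;  x_2 = (x_1 − 5)/7 = -1/2
  x_2 = -1/2;  a_2 = 3;  x_3 = (x_2 − 3)/7 = -1/2
  x_3 = -1/2;  a_3 = 3;  x_4 = (x_3 − 3)/7 = -1/2
  x_4 = -1/2;  a_4 = 3;  x_5 = (x_4 − 3)/7 = -1/2
  x_5 = -1/2;  a_5 = 3;  x_6 = (x_5 − 3)/7 = -1/2
Digits: (3, 5, 3, 3, 3, 3).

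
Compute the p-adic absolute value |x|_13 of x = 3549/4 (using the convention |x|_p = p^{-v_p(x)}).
|3549/4|_13 = 1/169

Step 1 — compute v_13(x) by factoring powers of 13 out of the numerator and denominator: v_13(3549/4) = 2. Step 2 — apply |x|_p = p^{-v_p(x)} = 13^{-2} = 1/169.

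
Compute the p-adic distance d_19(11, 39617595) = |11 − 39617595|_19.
d_19(11, 39617595) = 1/2476099

Step 1 — x − y = 11 − 39617595 = -39617584. Step 2 — v_19(-39617584) = 5 (factor: -39617584 = −(19^5 · 16); the sign does not affect v_p). Step 3 — |x − y|_19 = 19^{-5} = 1/2476099.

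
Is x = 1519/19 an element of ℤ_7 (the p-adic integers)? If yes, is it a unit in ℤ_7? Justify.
x ∈ ℤ_7 but not a unit; v_7(x) = 2 > 0

ℤ_7 = {x ∈ ℚ_7 : v_7(x) ≥ 0} and ℤ_7^× = {x ∈ ℤ_7 : v_7(x) = 0}. Here v_7(1519/19) = v_7(num) − v_7(den) = 2; compare against these criteria.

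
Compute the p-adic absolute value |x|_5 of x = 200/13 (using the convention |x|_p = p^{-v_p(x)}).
|200/13|_5 = 1/25

Step 1 — compute v_5(x) by factoring powers of 5 out of the numerator and denominator: v_5(200/13) = 2. Step 2 — apply |x|_p = p^{-v_p(x)} = 5^{-2} = 1/25.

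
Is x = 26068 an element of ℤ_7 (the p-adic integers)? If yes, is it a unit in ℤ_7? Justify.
x ∈ ℤ_7 but not a unit; v_7(x) = 3 > 0

ℤ_7 = {x ∈ ℚ_7 : v_7(x) ≥ 0} and ℤ_7^× = {x ∈ ℤ_7 : v_7(x) = 0}. Here v_7(26068) = v_7(num) − v_7(den) = 3; compare against these criteria.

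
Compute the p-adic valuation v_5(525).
v_5(525) = 2

v_5(n) is the largest exponent k such that 5^k divides n. Factor out: 525 = 5^2 · 21. (Sign doesn't affect v_p.) So v_5(525) = 2.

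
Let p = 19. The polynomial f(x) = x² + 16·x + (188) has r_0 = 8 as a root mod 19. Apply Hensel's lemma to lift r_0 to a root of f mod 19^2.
r_1 = 312 (mod 361)

Hensel: r_{i+1} = r_i − f(r_i)·(f′(r_i))^{-1} mod 19^{i+2}, f′(x) = 2x + 16. Iterate:
  r_0 = 8 (mod 19)
  r_1 = 312 (mod 361)
Final: r = 312 satisfies f(r) ≡ 0 mod 19^2.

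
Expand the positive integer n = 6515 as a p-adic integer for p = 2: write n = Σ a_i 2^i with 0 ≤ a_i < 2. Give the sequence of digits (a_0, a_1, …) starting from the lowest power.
(a_0, a_1, …) = (1, 1, 0, 0, 1, 1, 1, 0, 1, 0, 0, 1, 1)

Repeated division by 2 gives the digits low-to-high: 6515 = 1 + 1·2^1 + 1·2^4 + 1·2^5 + 1·2^6 + 1·2^8 + 1·2^11 + 1·2^12. Digit sequence: (1, 1, 0, 0, 1, 1, 1, 0, 1, 0, 0, 1, 1).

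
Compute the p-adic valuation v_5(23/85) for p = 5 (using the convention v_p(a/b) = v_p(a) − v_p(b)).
v_5(23/85) = -1

Factor powers of 5 from the numerator and denominator of the reduced fraction: 23 = 5^0 · 23 and 85 = 5^1 · 17. Apply v_p(a/b) = v_p(a) − v_p(b): v_5(23/85) = 0 − 1 = -1.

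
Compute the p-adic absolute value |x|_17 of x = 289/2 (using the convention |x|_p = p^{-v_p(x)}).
|289/2|_17 = 1/289

Step 1 — compute v_17(x) by factoring powers of 17 out of the numerator and denominator: v_17(289/2) = 2. Step 2 — apply |x|_p = p^{-v_p(x)} = 17^{-2} = 1/289.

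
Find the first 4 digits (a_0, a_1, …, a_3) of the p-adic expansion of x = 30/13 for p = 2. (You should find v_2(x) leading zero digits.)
(a_0, …, a_3) = (0, 1, 1, 0)

v_2(30/13) = 1, so a_0 = ... = a_0 = 0. Factor out: x = 2^1 · u with u = 15/13 a unit in ℤ_2. Expand u iteratively via a_{v+i} = u_i mod 2, u_{i+1} = (u_i − a_{v+i})/2:
  u_0 = 15/13;  a_1 = 1;  u_1 = (u_0 − 1)/2 = 1/13
  u_1 = 1/13;  a_2 = 1;  u_2 = (u_1 − 1)/2 = -6/13
  u_2 = -6/13;  a_3 = 0;  u_3 = (u_2 − 0)/2 = -3/13
Digits: (0, 1, 1, 0).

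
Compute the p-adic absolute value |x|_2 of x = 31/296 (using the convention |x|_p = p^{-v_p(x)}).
|31/296|_2 = 8

Step 1 — compute v_2(x) by factoring powers of 2 out of the numerator and denominator: v_2(31/296) = -3. Step 2 — apply |x|_p = p^{-v_p(x)} = 2^{3} = 8.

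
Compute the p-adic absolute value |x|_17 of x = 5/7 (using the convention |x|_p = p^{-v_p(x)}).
|5/7|_17 = 1

Step 1 — compute v_17(x) by factoring powers of 17 out of the numerator and denominator: v_17(5/7) = 0. Step 2 — apply |x|_p = p^{-v_p(x)} = 17^{0} = 1.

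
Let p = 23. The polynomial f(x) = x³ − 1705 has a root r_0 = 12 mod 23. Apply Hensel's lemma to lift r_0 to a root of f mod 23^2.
r_1 = 334 (mod 529)

Hensel: r_{i+1} = r_i − f(r_i)/f′(r_i) mod 23^{i+2}, where f′(x) = 3x². Iterate:
  r_0 = 12 (mod 23)
  r_1 = 334 (mod 529)
Final: r = 334 with f(r) ≡ 0 mod 23^2.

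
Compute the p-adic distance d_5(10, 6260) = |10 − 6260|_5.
d_5(10, 6260) = 1/3125

Step 1 — x − y = 10 − 6260 = -6250. Step 2 — v_5(-6250) = 5 (factor: -6250 = −(5^5 · 2); the sign does not affect v_p). Step 3 — |x − y|_5 = 5^{-5} = 1/3125.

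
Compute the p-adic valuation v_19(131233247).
v_19(131233247) = 5

v_19(n) is the largest exponent k such that 19^k divides n. Factor out: 131233247 = 19^5 · 53. (Sign doesn't affect v_p.) So v_19(131233247) = 5.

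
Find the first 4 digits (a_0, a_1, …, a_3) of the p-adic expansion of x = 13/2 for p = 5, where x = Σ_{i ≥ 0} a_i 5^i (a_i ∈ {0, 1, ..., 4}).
(a_0, …, a_3) = (4, 3, 2, 2)

v_5(13/2) = 0 (numerator and denominator both coprime to 5), so x ∈ ℤ_5^×. Compute digits iteratively via a_i = x_i mod 5, x_{i+1} = (x_i − a_i)/5, with x_0 = x:
  x_0 = 13/2;  a_0 = 4;  x_1 = (x_0 − 4)/5 = 1/2
  x_1 = 1/2;  a_1 = 3;  x_2 = (x_1 − 3)/5 = -1/2
  x_2 = -1/2;  a_2 = 2;  x_3 = (x_2 − 2)/5 = -1/2
  x_3 = -1/2;  a_3 = 2;  x_4 = (x_3 − 2)/5 = -1/2
Digits: (4, 3, 2, 2).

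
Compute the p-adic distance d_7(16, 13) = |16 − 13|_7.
d_7(16, 13) = 1

Step 1 — x − y = 16 − 13 = 3. Step 2 — v_7(3) = 0 (factor: 3 = (7^0 · 3); the sign does not affect v_p). Step 3 — |x − y|_7 = 7^{0} = 1.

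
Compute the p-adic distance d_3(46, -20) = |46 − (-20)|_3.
d_3(46, -20) = 1/3

Step 1 — x − y = 46 − (-20) = 66. Step 2 — v_3(66) = 1 (factor: 66 = (3^1 · 22); the sign does not affect v_p). Step 3 — |x − y|_3 = 3^{-1} = 1/3.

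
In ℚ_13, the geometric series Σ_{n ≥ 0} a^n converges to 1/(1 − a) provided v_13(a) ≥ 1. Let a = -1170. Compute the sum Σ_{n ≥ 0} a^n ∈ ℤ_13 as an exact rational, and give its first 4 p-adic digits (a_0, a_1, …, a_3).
Σ a^n = 1/(1 − a) = 1/1171;  first 4 digits = (1, 1, 7, 12)

v_13(a) = 1 ≥ 1, so the series converges in ℤ_13 to 1/(1 − a) = 1/(1 − (-1170)) = 1/1171. Expand this rational in ℤ_13: compute digits iteratively via d_i = x_i mod 13, x_{i+1} = (x_i − d_i)/13. The first 4 digits are (1, 1, 7, 12).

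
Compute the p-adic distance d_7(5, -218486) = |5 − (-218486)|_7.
d_7(5, -218486) = 1/16807

Step 1 — x − y = 5 − (-218486) = 218491. Step 2 — v_7(218491) = 5 (factor: 218491 = (7^5 · 13); the sign does not affect v_p). Step 3 — |x − y|_7 = 7^{-5} = 1/16807.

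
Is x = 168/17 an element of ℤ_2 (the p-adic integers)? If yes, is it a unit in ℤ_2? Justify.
x ∈ ℤ_2 but not a unit; v_2(x) = 3 > 0

ℤ_2 = {x ∈ ℚ_2 : v_2(x) ≥ 0} and ℤ_2^× = {x ∈ ℤ_2 : v_2(x) = 0}. Here v_2(168/17) = v_2(num) − v_2(den) = 3; compare against these criteria.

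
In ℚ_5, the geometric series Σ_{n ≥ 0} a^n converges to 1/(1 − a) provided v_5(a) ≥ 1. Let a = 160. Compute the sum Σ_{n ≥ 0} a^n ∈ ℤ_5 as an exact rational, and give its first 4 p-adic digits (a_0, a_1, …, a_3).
Σ a^n = 1/(1 − a) = -1/159;  first 4 digits = (1, 2, 0, 4)

v_5(a) = 1 ≥ 1, so the series converges in ℤ_5 to 1/(1 − a) = 1/(1 − 160) = -1/159. Expand this rational in ℤ_5: compute digits iteratively via d_i = x_i mod 5, x_{i+1} = (x_i − d_i)/5. The first 4 digits are (1, 2, 0, 4).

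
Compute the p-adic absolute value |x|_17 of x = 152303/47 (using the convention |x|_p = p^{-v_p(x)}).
|152303/47|_17 = 1/4913

Step 1 — compute v_17(x) by factoring powers of 17 out of the numerator and denominator: v_17(152303/47) = 3. Step 2 — apply |x|_p = p^{-v_p(x)} = 17^{-3} = 1/4913.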